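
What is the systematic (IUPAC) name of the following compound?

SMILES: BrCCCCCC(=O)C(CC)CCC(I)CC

Counting along the main chain through the carbonyl gives 12 carbons: the parent is dodecane.
The highest-priority functional group is a ketone (C=O on an internal carbon), so the name ends in -one.
Number the chain so that numbering from this end puts the carbonyl group at C-6 rather than C-7.
That gives the carbonyl at C-6; a bromo group at C-1; an ethyl group at C-7; an iodo group at C-10.
The substituents are ordered alphabetically, ignoring any di-/tri- multipliers.
The name is 1-bromo-7-ethyl-10-iodododecan-6-one.

1-bromo-7-ethyl-10-iodododecan-6-one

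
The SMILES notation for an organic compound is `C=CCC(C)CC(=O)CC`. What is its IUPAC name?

Counting along the main chain through the carbonyl and the multiple bond gives 8 carbons: the parent is octane.
A ketone (C=O on an internal carbon) is the principal characteristic group, giving the suffix -one.
A C=C double bond in the chain gives the infix -ene-.
Choose the numbering such that numbering from this end puts the carbonyl group at C-3 rather than C-6.
This places the carbonyl at C-3; the double bond between C-7 and C-8; a methyl group at C-5.
Putting it together: 5-methyloct-7-en-3-one.

5-methyloct-7-en-3-one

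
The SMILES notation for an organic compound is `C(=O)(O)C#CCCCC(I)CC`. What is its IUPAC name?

The longest carbon chain that includes the –COOH group and the multiple bond has 9 carbons, so the parent hydride is nonane.
The highest-priority functional group is a carboxylic acid (terminal –COOH), so the name ends in -oic acid.
A C≡C triple bond in the chain gives the infix -yne-.
Number the chain so that the carboxylic acid carbon is C-1 by definition.
This places the triple bond between C-2 and C-3; an iodo group at C-7.
The name is 7-iodonon-2-ynoic acid.

7-iodonon-2-ynoic acid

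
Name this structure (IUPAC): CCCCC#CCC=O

The longest carbon chain that includes the –CHO group and the multiple bond has 8 carbons, so the parent hydride is octane.
The principal characteristic group is an aldehyde (terminal –CHO), named with the suffix -al.
A C≡C triple bond in the chain gives the infix -yne-.
The numbering direction is chosen so that the aldehyde carbon is C-1 by definition.
That gives the triple bond between C-3 and C-4.
Putting it together: oct-3-ynal.

oct-3-ynal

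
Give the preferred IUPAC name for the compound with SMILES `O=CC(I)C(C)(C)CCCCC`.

Counting along the main chain through the –CHO group gives 8 carbons: the parent is octane.
The principal characteristic group is an aldehyde (terminal –CHO), named with the suffix -al.
Number the chain so that the aldehyde carbon is C-1 by definition.
That gives an iodo group at C-2; two methyl groups at C-3.
The substituents are ordered alphabetically, ignoring any di-/tri- multipliers.
Assembling the pieces gives 2-iodo-3,3-dimethyloctanal.

2-iodo-3,3-dimethyloctanal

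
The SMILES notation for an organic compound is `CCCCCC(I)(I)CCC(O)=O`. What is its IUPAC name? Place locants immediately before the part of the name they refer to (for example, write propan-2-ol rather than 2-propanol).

4,4-diiodononanoic acid

The longest carbon chain that includes the –COOH group has 9 carbons, so the parent hydride is nonane.
The highest-priority functional group is a carboxylic acid (terminal –COOH), so the name ends in -oic acid.
The numbering direction is chosen so that the carboxylic acid carbon is C-1 by definition.
This places two iodo groups at C-4.
Assembling the pieces gives 4,4-diiodononanoic acid.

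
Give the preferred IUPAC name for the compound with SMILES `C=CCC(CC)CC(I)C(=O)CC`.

The longest carbon chain that includes the carbonyl and the multiple bond has 9 carbons, so the parent hydride is nonane.
A ketone (C=O on an internal carbon) is the principal characteristic group, giving the suffix -one.
The chain contains a C=C double bond, so the unsaturation ending is -ene.
Choose the numbering such that numbering from this end puts the carbonyl group at C-3 rather than C-7.
With this numbering: the carbonyl at C-3; the double bond between C-8 and C-9; an ethyl group at C-6; an iodo group at C-4.
Prefixes are listed alphabetically: ethyl, iodo.
The name is 6-ethyl-4-iodonon-8-en-3-one.

6-ethyl-4-iodonon-8-en-3-one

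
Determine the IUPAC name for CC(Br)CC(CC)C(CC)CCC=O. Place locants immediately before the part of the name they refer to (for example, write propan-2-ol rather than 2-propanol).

7-bromo-4,5-diethyloctanal

Counting along the main chain through the –CHO group gives 8 carbons: the parent is octane.
An aldehyde (terminal –CHO) is the principal characteristic group, giving the suffix -al.
The numbering direction is chosen so that the aldehyde carbon is C-1 by definition.
This places a bromo group at C-7; ethyl groups at C-4 and C-5.
Substituent prefixes are cited in alphabetical order (multiplying prefixes like di-/tri- are ignored for ordering).
Putting it together: 7-bromo-4,5-diethyloctanal.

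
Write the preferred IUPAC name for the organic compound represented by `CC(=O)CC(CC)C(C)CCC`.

4-ethyl-5-methyloctan-2-one

The longest carbon chain that includes the carbonyl has 8 carbons, so the parent hydride is octane.
A ketone (C=O on an internal carbon) is the principal characteristic group, giving the suffix -one.
The numbering direction is chosen so that numbering from this end puts the carbonyl group at C-2 rather than C-7.
That gives the carbonyl at C-2; an ethyl group at C-4; a methyl group at C-5.
Prefixes are listed alphabetically: ethyl, methyl.
Putting it together: 4-ethyl-5-methyloctan-2-one.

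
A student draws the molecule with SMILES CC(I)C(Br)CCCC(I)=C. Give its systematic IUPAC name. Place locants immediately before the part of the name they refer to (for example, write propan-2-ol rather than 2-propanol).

6-bromo-2,7-diiodooct-1-ene

Counting along the main chain through the multiple bond gives 8 carbons: the parent is octane.
A C=C double bond in the chain gives the infix -ene-.
The numbering direction is chosen so that numbering from this end puts the double bond at C-1 rather than C-7.
With this numbering: the double bond between C-1 and C-2; a bromo group at C-6; iodo groups at C-2 and C-7.
The substituents are ordered alphabetically, ignoring any di-/tri- multipliers.
Assembling the pieces gives 6-bromo-2,7-diiodooct-1-ene.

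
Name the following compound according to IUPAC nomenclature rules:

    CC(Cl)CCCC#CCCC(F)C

The longest chain bearing the multiple bond is 11 carbons long (undecane).
The chain contains a C≡C triple bond, so the unsaturation ending is -yne.
Number the chain so that numbering from this end puts the triple bond at C-5 rather than C-6.
This places the triple bond between C-5 and C-6; a chloro group at C-10; a fluoro group at C-2.
The substituents are ordered alphabetically, ignoring any di-/tri- multipliers.
Assembling the pieces gives 10-chloro-2-fluoroundec-5-yne.

10-chloro-2-fluoroundec-5-yne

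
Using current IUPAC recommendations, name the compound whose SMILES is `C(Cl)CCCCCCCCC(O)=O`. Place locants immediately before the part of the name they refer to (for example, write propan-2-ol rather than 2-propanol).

The longest carbon chain that includes the –COOH group has 10 carbons, so the parent hydride is decane.
A carboxylic acid (terminal –COOH) is the principal characteristic group, giving the suffix -oic acid.
Choose the numbering such that the carboxylic acid carbon is C-1 by definition.
With this numbering: a chloro group at C-10.
Assembling the pieces gives 10-chlorodecanoic acid.

10-chlorodecanoic acid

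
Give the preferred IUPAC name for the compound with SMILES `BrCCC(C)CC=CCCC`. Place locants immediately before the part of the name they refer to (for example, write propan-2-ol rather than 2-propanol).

Counting along the main chain through the multiple bond gives 9 carbons: the parent is nonane.
There is one C=C double bond, indicated by the ending -ene.
Choose the numbering such that numbering from this end puts the double bond at C-4 rather than C-5.
That gives the double bond between C-4 and C-5; a bromo group at C-9; a methyl group at C-7.
Substituent prefixes are cited in alphabetical order (multiplying prefixes like di-/tri- are ignored for ordering).
The name is 9-bromo-7-methylnon-4-ene.

9-bromo-7-methylnon-4-ene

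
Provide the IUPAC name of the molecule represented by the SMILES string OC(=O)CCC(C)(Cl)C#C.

The longest carbon chain that includes the –COOH group and the multiple bond has 6 carbons, so the parent hydride is hexane.
The principal characteristic group is a carboxylic acid (terminal –COOH), named with the suffix -oic acid.
A C≡C triple bond in the chain gives the infix -yne-.
The numbering direction is chosen so that the carboxylic acid carbon is C-1 by definition.
With this numbering: the triple bond between C-5 and C-6; a chloro group at C-4; a methyl group at C-4.
Prefixes are listed alphabetically: chloro, methyl.
Assembling the pieces gives 4-chloro-4-methylhex-5-ynoic acid.

4-chloro-4-methylhex-5-ynoic acid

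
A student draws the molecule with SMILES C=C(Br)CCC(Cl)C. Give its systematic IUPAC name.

2-bromo-5-chlorohex-1-ene

Counting along the main chain through the multiple bond gives 6 carbons: the parent is hexane.
There is one C=C double bond, indicated by the ending -ene.
Choose the numbering such that numbering from this end puts the double bond at C-1 rather than C-5.
That gives the double bond between C-1 and C-2; a bromo group at C-2; a chloro group at C-5.
Substituent prefixes are cited in alphabetical order (multiplying prefixes like di-/tri- are ignored for ordering).
Assembling the pieces gives 2-bromo-5-chlorohex-1-ene.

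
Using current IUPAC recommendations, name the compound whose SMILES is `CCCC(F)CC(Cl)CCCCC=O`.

Counting along the main chain through the –CHO group gives 11 carbons: the parent is undecane.
The highest-priority functional group is an aldehyde (terminal –CHO), so the name ends in -al.
The numbering direction is chosen so that the aldehyde carbon is C-1 by definition.
With this numbering: a chloro group at C-6; a fluoro group at C-8.
The substituents are ordered alphabetically, ignoring any di-/tri- multipliers.
Putting it together: 6-chloro-8-fluoroundecanal.

6-chloro-8-fluoroundecanal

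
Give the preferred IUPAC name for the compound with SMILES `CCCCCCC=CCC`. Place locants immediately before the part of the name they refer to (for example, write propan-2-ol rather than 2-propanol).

dec-3-ene

The longest chain bearing the multiple bond is 10 carbons long (decane).
The chain contains a C=C double bond, so the unsaturation ending is -ene.
The numbering direction is chosen so that numbering from this end puts the double bond at C-3 rather than C-7.
With this numbering: the double bond between C-3 and C-4.
Assembling the pieces gives dec-3-ene.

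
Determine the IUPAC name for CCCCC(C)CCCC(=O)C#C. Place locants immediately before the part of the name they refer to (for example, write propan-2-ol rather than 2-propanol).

7-methylundec-1-yn-3-one

Counting along the main chain through the carbonyl and the multiple bond gives 11 carbons: the parent is undecane.
The highest-priority functional group is a ketone (C=O on an internal carbon), so the name ends in -one.
There is one C≡C triple bond, indicated by the ending -yne.
The numbering direction is chosen so that numbering from this end puts the carbonyl group at C-3 rather than C-9.
With this numbering: the carbonyl at C-3; the triple bond between C-1 and C-2; a methyl group at C-7.
Putting it together: 7-methylundec-1-yn-3-one.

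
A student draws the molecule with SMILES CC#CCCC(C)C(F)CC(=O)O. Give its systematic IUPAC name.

3-fluoro-4-methylnon-7-ynoic acid

The longest chain bearing the –COOH group and the multiple bond is 9 carbons long (nonane).
The highest-priority functional group is a carboxylic acid (terminal –COOH), so the name ends in -oic acid.
The chain contains a C≡C triple bond, so the unsaturation ending is -yne.
The numbering direction is chosen so that the carboxylic acid carbon is C-1 by definition.
That gives the triple bond between C-7 and C-8; a fluoro group at C-3; a methyl group at C-4.
Prefixes are listed alphabetically: fluoro, methyl.
The name is 3-fluoro-4-methylnon-7-ynoic acid.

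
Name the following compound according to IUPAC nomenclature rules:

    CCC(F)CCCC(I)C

6-fluoro-2-iodooctane

The longest continuous carbon chain has 8 atoms, so the parent hydride is octane.
The numbering direction is chosen so that the substituent locant set {2,6} is lower than {3,7} at the first point of difference.
With this numbering: a fluoro group at C-6; an iodo group at C-2.
Prefixes are listed alphabetically: fluoro, iodo.
The name is 6-fluoro-2-iodooctane.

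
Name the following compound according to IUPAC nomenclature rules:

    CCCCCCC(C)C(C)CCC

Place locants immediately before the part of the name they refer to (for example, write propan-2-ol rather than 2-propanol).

4,5-dimethylundecane

The parent chain contains 11 carbons (undecane).
The numbering direction is chosen so that the substituent locant set {4,5} is lower than {7,8} at the first point of difference.
This places methyl groups at C-4 and C-5.
Putting it together: 4,5-dimethylundecane.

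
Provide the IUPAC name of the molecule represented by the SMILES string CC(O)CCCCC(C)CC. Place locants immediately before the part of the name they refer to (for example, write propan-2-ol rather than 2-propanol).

7-methylnonan-2-ol

The longest carbon chain that includes the –OH group has 9 carbons, so the parent hydride is nonane.
The highest-priority functional group is an alcohol (–OH), so the name ends in -ol.
Number the chain so that numbering from this end puts the hydroxyl group at C-2 rather than C-8.
This places the hydroxyl at C-2; a methyl group at C-7.
The name is 7-methylnonan-2-ol.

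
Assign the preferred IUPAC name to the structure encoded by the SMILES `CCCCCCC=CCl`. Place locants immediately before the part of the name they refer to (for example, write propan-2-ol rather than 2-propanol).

The longest carbon chain that includes the multiple bond has 8 carbons, so the parent hydride is octane.
The chain contains a C=C double bond, so the unsaturation ending is -ene.
Choose the numbering such that numbering from this end puts the double bond at C-1 rather than C-7.
This places the double bond between C-1 and C-2; a chloro group at C-1.
Putting it together: 1-chlorooct-1-ene.

1-chlorooct-1-ene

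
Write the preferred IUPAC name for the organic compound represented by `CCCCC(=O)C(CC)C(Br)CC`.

3-bromo-4-ethylnonan-5-one

The longest chain bearing the carbonyl is 9 carbons long (nonane).
A ketone (C=O on an internal carbon) is the principal characteristic group, giving the suffix -one.
The numbering direction is chosen so that the substituent locant set {3,4} is lower than {6,7} at the first point of difference.
That gives the carbonyl at C-5; a bromo group at C-3; an ethyl group at C-4.
Substituent prefixes are cited in alphabetical order (multiplying prefixes like di-/tri- are ignored for ordering).
Putting it together: 3-bromo-4-ethylnonan-5-one.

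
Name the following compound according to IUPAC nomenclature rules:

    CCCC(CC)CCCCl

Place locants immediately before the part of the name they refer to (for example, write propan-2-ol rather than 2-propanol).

1-chloro-4-ethylheptane

The longest carbon chain is 7 atoms: the parent is heptane.
Choose the numbering such that the substituent locant set {1,4} is lower than {4,7} at the first point of difference.
This places a chloro group at C-1; an ethyl group at C-4.
Substituent prefixes are cited in alphabetical order (multiplying prefixes like di-/tri- are ignored for ordering).
Assembling the pieces gives 1-chloro-4-ethylheptane.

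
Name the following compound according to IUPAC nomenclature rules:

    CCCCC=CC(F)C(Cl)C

2-chloro-3-fluoronon-4-ene

The longest chain bearing the multiple bond is 9 carbons long (nonane).
There is one C=C double bond, indicated by the ending -ene.
Number the chain so that numbering from this end puts the double bond at C-4 rather than C-5.
This places the double bond between C-4 and C-5; a chloro group at C-2; a fluoro group at C-3.
Substituent prefixes are cited in alphabetical order (multiplying prefixes like di-/tri- are ignored for ordering).
The name is 2-chloro-3-fluoronon-4-ene.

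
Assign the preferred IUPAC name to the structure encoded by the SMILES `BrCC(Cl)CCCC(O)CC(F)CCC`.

1-bromo-2-chloro-8-fluoroundecan-6-ol

Counting along the main chain through the –OH group gives 11 carbons: the parent is undecane.
The principal characteristic group is an alcohol (–OH), named with the suffix -ol.
The numbering direction is chosen so that the substituent locant set {1,2,8} is lower than {4,10,11} at the first point of difference.
That gives the hydroxyl at C-6; a bromo group at C-1; a chloro group at C-2; a fluoro group at C-8.
Prefixes are listed alphabetically: bromo, chloro, fluoro.
Putting it together: 1-bromo-2-chloro-8-fluoroundecan-6-ol.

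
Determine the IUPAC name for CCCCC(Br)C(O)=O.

2-bromohexanoic acid

Counting along the main chain through the –COOH group gives 6 carbons: the parent is hexane.
The highest-priority functional group is a carboxylic acid (terminal –COOH), so the name ends in -oic acid.
Choose the numbering such that the carboxylic acid carbon is C-1 by definition.
This places a bromo group at C-2.
Assembling the pieces gives 2-bromohexanoic acid.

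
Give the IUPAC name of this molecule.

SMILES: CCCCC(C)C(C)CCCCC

The longest carbon chain is 11 atoms: the parent is undecane.
Number the chain so that the substituent locant set {5,6} is lower than {6,7} at the first point of difference.
That gives methyl groups at C-5 and C-6.
The name is 5,6-dimethylundecane.

5,6-dimethylundecane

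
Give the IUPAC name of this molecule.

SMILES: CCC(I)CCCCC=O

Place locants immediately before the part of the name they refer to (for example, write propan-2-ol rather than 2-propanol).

Counting along the main chain through the –CHO group gives 8 carbons: the parent is octane.
The highest-priority functional group is an aldehyde (terminal –CHO), so the name ends in -al.
Choose the numbering such that the aldehyde carbon is C-1 by definition.
With this numbering: an iodo group at C-6.
The name is 6-iodooctanal.

6-iodooctanal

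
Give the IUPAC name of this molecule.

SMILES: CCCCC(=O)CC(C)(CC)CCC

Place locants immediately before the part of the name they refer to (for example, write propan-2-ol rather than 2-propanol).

Counting along the main chain through the carbonyl gives 10 carbons: the parent is decane.
A ketone (C=O on an internal carbon) is the principal characteristic group, giving the suffix -one.
Choose the numbering such that numbering from this end puts the carbonyl group at C-5 rather than C-6.
With this numbering: the carbonyl at C-5; an ethyl group at C-7; a methyl group at C-7.
Prefixes are listed alphabetically: ethyl, methyl.
The name is 7-ethyl-7-methyldecan-5-one.

7-ethyl-7-methyldecan-5-one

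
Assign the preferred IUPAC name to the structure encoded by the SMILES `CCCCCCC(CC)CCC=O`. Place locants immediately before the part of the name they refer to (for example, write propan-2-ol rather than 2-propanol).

4-ethyldecanal

Counting along the main chain through the –CHO group gives 10 carbons: the parent is decane.
The highest-priority functional group is an aldehyde (terminal –CHO), so the name ends in -al.
Choose the numbering such that the aldehyde carbon is C-1 by definition.
This places an ethyl group at C-4.
Putting it together: 4-ethyldecanal.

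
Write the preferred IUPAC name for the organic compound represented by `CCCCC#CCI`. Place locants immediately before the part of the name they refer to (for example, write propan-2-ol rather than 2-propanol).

The longest chain bearing the multiple bond is 7 carbons long (heptane).
The chain contains a C≡C triple bond, so the unsaturation ending is -yne.
Choose the numbering such that numbering from this end puts the triple bond at C-2 rather than C-5.
This places the triple bond between C-2 and C-3; an iodo group at C-1.
Assembling the pieces gives 1-iodohept-2-yne.

1-iodohept-2-yne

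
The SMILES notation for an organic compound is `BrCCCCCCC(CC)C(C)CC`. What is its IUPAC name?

1-bromo-7-ethyl-8-methyldecane

The longest carbon chain is 10 atoms: the parent is decane.
The numbering direction is chosen so that the substituent locant set {1,7,8} is lower than {3,4,10} at the first point of difference.
That gives a bromo group at C-1; an ethyl group at C-7; a methyl group at C-8.
Substituent prefixes are cited in alphabetical order (multiplying prefixes like di-/tri- are ignored for ordering).
Assembling the pieces gives 1-bromo-7-ethyl-8-methyldecane.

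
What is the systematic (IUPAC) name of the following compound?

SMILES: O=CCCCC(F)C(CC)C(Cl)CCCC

Counting along the main chain through the –CHO group gives 11 carbons: the parent is undecane.
The principal characteristic group is an aldehyde (terminal –CHO), named with the suffix -al.
Choose the numbering such that the aldehyde carbon is C-1 by definition.
With this numbering: a chloro group at C-7; an ethyl group at C-6; a fluoro group at C-5.
Prefixes are listed alphabetically: chloro, ethyl, fluoro.
The name is 7-chloro-6-ethyl-5-fluoroundecanal.

7-chloro-6-ethyl-5-fluoroundecanal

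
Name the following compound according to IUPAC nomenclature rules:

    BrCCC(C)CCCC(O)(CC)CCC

The longest chain bearing the –OH group is 10 carbons long (decane).
An alcohol (–OH) is the principal characteristic group, giving the suffix -ol.
Number the chain so that numbering from this end puts the hydroxyl group at C-4 rather than C-7.
With this numbering: the hydroxyl at C-4; a bromo group at C-10; an ethyl group at C-4; a methyl group at C-8.
Prefixes are listed alphabetically: bromo, ethyl, methyl.
Putting it together: 10-bromo-4-ethyl-8-methyldecan-4-ol.

10-bromo-4-ethyl-8-methyldecan-4-ol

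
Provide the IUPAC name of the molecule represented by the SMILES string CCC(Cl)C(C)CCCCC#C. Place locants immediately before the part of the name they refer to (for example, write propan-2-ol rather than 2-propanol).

8-chloro-7-methyldec-1-yne

The longest chain bearing the multiple bond is 10 carbons long (decane).
There is one C≡C triple bond, indicated by the ending -yne.
Number the chain so that numbering from this end puts the triple bond at C-1 rather than C-9.
This places the triple bond between C-1 and C-2; a chloro group at C-8; a methyl group at C-7.
Prefixes are listed alphabetically: chloro, methyl.
The name is 8-chloro-7-methyldec-1-yne.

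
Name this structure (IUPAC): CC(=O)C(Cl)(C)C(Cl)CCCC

The longest carbon chain that includes the carbonyl has 8 carbons, so the parent hydride is octane.
The highest-priority functional group is a ketone (C=O on an internal carbon), so the name ends in -one.
The numbering direction is chosen so that numbering from this end puts the carbonyl group at C-2 rather than C-7.
With this numbering: the carbonyl at C-2; chloro groups at C-3 and C-4; a methyl group at C-3.
Prefixes are listed alphabetically: chloro, methyl.
Putting it together: 3,4-dichloro-3-methyloctan-2-one.

3,4-dichloro-3-methyloctan-2-one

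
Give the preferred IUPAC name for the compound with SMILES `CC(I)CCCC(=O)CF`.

The longest chain bearing the carbonyl is 7 carbons long (heptane).
A ketone (C=O on an internal carbon) is the principal characteristic group, giving the suffix -one.
The numbering direction is chosen so that numbering from this end puts the carbonyl group at C-2 rather than C-6.
This places the carbonyl at C-2; a fluoro group at C-1; an iodo group at C-6.
Substituent prefixes are cited in alphabetical order (multiplying prefixes like di-/tri- are ignored for ordering).
The name is 1-fluoro-6-iodoheptan-2-one.

1-fluoro-6-iodoheptan-2-one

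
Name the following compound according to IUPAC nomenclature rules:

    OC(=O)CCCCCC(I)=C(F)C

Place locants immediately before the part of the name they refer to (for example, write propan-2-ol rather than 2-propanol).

8-fluoro-7-iodonon-7-enoic acid

The longest carbon chain that includes the –COOH group and the multiple bond has 9 carbons, so the parent hydride is nonane.
A carboxylic acid (terminal –COOH) is the principal characteristic group, giving the suffix -oic acid.
A C=C double bond in the chain gives the infix -ene-.
The numbering direction is chosen so that the carboxylic acid carbon is C-1 by definition.
This places the double bond between C-7 and C-8; a fluoro group at C-8; an iodo group at C-7.
The substituents are ordered alphabetically, ignoring any di-/tri- multipliers.
Putting it together: 8-fluoro-7-iodonon-7-enoic acid.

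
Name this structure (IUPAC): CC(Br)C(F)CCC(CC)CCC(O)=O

8-bromo-4-ethyl-7-fluorononanoic acid

The longest carbon chain that includes the –COOH group has 9 carbons, so the parent hydride is nonane.
The highest-priority functional group is a carboxylic acid (terminal –COOH), so the name ends in -oic acid.
The numbering direction is chosen so that the carboxylic acid carbon is C-1 by definition.
That gives a bromo group at C-8; an ethyl group at C-4; a fluoro group at C-7.
Prefixes are listed alphabetically: bromo, ethyl, fluoro.
The name is 8-bromo-4-ethyl-7-fluorononanoic acid.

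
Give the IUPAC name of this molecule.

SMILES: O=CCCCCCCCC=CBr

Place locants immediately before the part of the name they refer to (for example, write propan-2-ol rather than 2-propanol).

10-bromodec-9-enal

The longest carbon chain that includes the –CHO group and the multiple bond has 10 carbons, so the parent hydride is decane.
The principal characteristic group is an aldehyde (terminal –CHO), named with the suffix -al.
The chain contains a C=C double bond, so the unsaturation ending is -ene.
Choose the numbering such that the aldehyde carbon is C-1 by definition.
With this numbering: the double bond between C-9 and C-10; a bromo group at C-10.
Assembling the pieces gives 10-bromodec-9-enal.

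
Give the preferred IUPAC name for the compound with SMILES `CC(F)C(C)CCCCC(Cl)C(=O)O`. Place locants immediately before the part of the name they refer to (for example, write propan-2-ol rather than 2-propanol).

Counting along the main chain through the –COOH group gives 9 carbons: the parent is nonane.
The principal characteristic group is a carboxylic acid (terminal –COOH), named with the suffix -oic acid.
The numbering direction is chosen so that the carboxylic acid carbon is C-1 by definition.
This places a chloro group at C-2; a fluoro group at C-8; a methyl group at C-7.
Substituent prefixes are cited in alphabetical order (multiplying prefixes like di-/tri- are ignored for ordering).
Putting it together: 2-chloro-8-fluoro-7-methylnonanoic acid.

2-chloro-8-fluoro-7-methylnonanoic acid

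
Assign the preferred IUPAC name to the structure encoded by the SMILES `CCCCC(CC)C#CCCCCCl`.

The longest chain bearing the multiple bond is 11 carbons long (undecane).
A C≡C triple bond in the chain gives the infix -yne-.
Number the chain so that numbering from this end puts the triple bond at C-5 rather than C-6.
This places the triple bond between C-5 and C-6; a chloro group at C-1; an ethyl group at C-7.
Substituent prefixes are cited in alphabetical order (multiplying prefixes like di-/tri- are ignored for ordering).
The name is 1-chloro-7-ethylundec-5-yne.

1-chloro-7-ethylundec-5-yne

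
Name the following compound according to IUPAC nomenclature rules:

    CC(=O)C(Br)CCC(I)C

The longest carbon chain that includes the carbonyl has 7 carbons, so the parent hydride is heptane.
The highest-priority functional group is a ketone (C=O on an internal carbon), so the name ends in -one.
Choose the numbering such that numbering from this end puts the carbonyl group at C-2 rather than C-6.
With this numbering: the carbonyl at C-2; a bromo group at C-3; an iodo group at C-6.
The substituents are ordered alphabetically, ignoring any di-/tri- multipliers.
Putting it together: 3-bromo-6-iodoheptan-2-one.

3-bromo-6-iodoheptan-2-one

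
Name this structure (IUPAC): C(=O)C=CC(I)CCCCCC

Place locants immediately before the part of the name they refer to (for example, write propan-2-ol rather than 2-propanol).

4-iododec-2-enal

Counting along the main chain through the –CHO group and the multiple bond gives 10 carbons: the parent is decane.
An aldehyde (terminal –CHO) is the principal characteristic group, giving the suffix -al.
A C=C double bond in the chain gives the infix -ene-.
Choose the numbering such that the aldehyde carbon is C-1 by definition.
This places the double bond between C-2 and C-3; an iodo group at C-4.
The name is 4-iododec-2-enal.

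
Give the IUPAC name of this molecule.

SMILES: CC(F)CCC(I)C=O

Counting along the main chain through the –CHO group gives 6 carbons: the parent is hexane.
The highest-priority functional group is an aldehyde (terminal –CHO), so the name ends in -al.
Number the chain so that the aldehyde carbon is C-1 by definition.
That gives a fluoro group at C-5; an iodo group at C-2.
Prefixes are listed alphabetically: fluoro, iodo.
The name is 5-fluoro-2-iodohexanal.

5-fluoro-2-iodohexanal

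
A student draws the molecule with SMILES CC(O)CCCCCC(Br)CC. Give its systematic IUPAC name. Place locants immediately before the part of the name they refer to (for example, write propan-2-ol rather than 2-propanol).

The longest chain bearing the –OH group is 10 carbons long (decane).
The highest-priority functional group is an alcohol (–OH), so the name ends in -ol.
The numbering direction is chosen so that numbering from this end puts the hydroxyl group at C-2 rather than C-9.
With this numbering: the hydroxyl at C-2; a bromo group at C-8.
Putting it together: 8-bromodecan-2-ol.

8-bromodecan-2-ol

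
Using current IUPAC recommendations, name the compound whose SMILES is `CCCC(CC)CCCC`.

The longest continuous carbon chain has 8 atoms, so the parent hydride is octane.
Number the chain so that the substituent locant set {4} is lower than {5} at the first point of difference.
This places an ethyl group at C-4.
Putting it together: 4-ethyloctane.

4-ethyloctane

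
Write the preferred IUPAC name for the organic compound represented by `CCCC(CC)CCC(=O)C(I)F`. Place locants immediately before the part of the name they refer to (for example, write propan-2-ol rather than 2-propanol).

The longest carbon chain that includes the carbonyl has 8 carbons, so the parent hydride is octane.
The highest-priority functional group is a ketone (C=O on an internal carbon), so the name ends in -one.
Number the chain so that numbering from this end puts the carbonyl group at C-2 rather than C-7.
This places the carbonyl at C-2; an ethyl group at C-5; a fluoro group at C-1; an iodo group at C-1.
Substituent prefixes are cited in alphabetical order (multiplying prefixes like di-/tri- are ignored for ordering).
Putting it together: 5-ethyl-1-fluoro-1-iodooctan-2-one.

5-ethyl-1-fluoro-1-iodooctan-2-one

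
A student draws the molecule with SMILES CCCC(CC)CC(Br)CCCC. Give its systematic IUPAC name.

6-bromo-4-ethyldecane

The longest carbon chain is 10 atoms: the parent is decane.
The numbering direction is chosen so that the substituent locant set {4,6} is lower than {5,7} at the first point of difference.
That gives a bromo group at C-6; an ethyl group at C-4.
Prefixes are listed alphabetically: bromo, ethyl.
Assembling the pieces gives 6-bromo-4-ethyldecane.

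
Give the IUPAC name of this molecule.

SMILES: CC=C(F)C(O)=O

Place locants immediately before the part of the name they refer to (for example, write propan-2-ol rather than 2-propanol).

The longest chain bearing the –COOH group and the multiple bond is 4 carbons long (butane).
A carboxylic acid (terminal –COOH) is the principal characteristic group, giving the suffix -oic acid.
There is one C=C double bond, indicated by the ending -ene.
Number the chain so that the carboxylic acid carbon is C-1 by definition.
This places the double bond between C-2 and C-3; a fluoro group at C-2.
Putting it together: 2-fluorobut-2-enoic acid.

2-fluorobut-2-enoic acid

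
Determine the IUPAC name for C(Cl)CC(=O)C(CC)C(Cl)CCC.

1,5-dichloro-4-ethyloctan-3-one

The longest carbon chain that includes the carbonyl has 8 carbons, so the parent hydride is octane.
A ketone (C=O on an internal carbon) is the principal characteristic group, giving the suffix -one.
Choose the numbering such that numbering from this end puts the carbonyl group at C-3 rather than C-6.
This places the carbonyl at C-3; chloro groups at C-1 and C-5; an ethyl group at C-4.
The substituents are ordered alphabetically, ignoring any di-/tri- multipliers.
Putting it together: 1,5-dichloro-4-ethyloctan-3-one.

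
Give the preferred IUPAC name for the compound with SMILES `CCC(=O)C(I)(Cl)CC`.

The longest carbon chain that includes the carbonyl has 6 carbons, so the parent hydride is hexane.
The highest-priority functional group is a ketone (C=O on an internal carbon), so the name ends in -one.
Choose the numbering such that numbering from this end puts the carbonyl group at C-3 rather than C-4.
With this numbering: the carbonyl at C-3; a chloro group at C-4; an iodo group at C-4.
Prefixes are listed alphabetically: chloro, iodo.
Putting it together: 4-chloro-4-iodohexan-3-one.

4-chloro-4-iodohexan-3-one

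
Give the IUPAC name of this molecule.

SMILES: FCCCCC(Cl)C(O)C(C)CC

5-chloro-9-fluoro-3-methylnonan-4-ol

The longest chain bearing the –OH group is 9 carbons long (nonane).
The highest-priority functional group is an alcohol (–OH), so the name ends in -ol.
Choose the numbering such that numbering from this end puts the hydroxyl group at C-4 rather than C-6.
That gives the hydroxyl at C-4; a chloro group at C-5; a fluoro group at C-9; a methyl group at C-3.
Prefixes are listed alphabetically: chloro, fluoro, methyl.
Assembling the pieces gives 5-chloro-9-fluoro-3-methylnonan-4-ol.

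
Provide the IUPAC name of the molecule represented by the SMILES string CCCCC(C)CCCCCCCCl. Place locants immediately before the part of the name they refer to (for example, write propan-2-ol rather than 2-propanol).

1-chloro-8-methyldodecane

The longest carbon chain is 12 atoms: the parent is dodecane.
The numbering direction is chosen so that the substituent locant set {1,8} is lower than {5,12} at the first point of difference.
That gives a chloro group at C-1; a methyl group at C-8.
The substituents are ordered alphabetically, ignoring any di-/tri- multipliers.
Putting it together: 1-chloro-8-methyldodecane.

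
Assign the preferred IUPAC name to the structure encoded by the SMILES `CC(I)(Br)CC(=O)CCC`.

Counting along the main chain through the carbonyl gives 7 carbons: the parent is heptane.
A ketone (C=O on an internal carbon) is the principal characteristic group, giving the suffix -one.
Choose the numbering such that the substituent locant set {2,2} is lower than {6,6} at the first point of difference.
This places the carbonyl at C-4; a bromo group at C-2; an iodo group at C-2.
The substituents are ordered alphabetically, ignoring any di-/tri- multipliers.
Putting it together: 2-bromo-2-iodoheptan-4-one.

2-bromo-2-iodoheptan-4-one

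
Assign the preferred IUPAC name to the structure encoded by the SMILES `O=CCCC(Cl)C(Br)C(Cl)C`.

5-bromo-4,6-dichloroheptanal

The longest carbon chain that includes the –CHO group has 7 carbons, so the parent hydride is heptane.
The principal characteristic group is an aldehyde (terminal –CHO), named with the suffix -al.
Number the chain so that the aldehyde carbon is C-1 by definition.
With this numbering: a bromo group at C-5; chloro groups at C-4 and C-6.
Prefixes are listed alphabetically: bromo, chloro.
Assembling the pieces gives 5-bromo-4,6-dichloroheptanal.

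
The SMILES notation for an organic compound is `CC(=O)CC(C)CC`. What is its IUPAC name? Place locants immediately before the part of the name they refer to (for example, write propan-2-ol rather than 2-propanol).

4-methylhexan-2-one

Counting along the main chain through the carbonyl gives 6 carbons: the parent is hexane.
The highest-priority functional group is a ketone (C=O on an internal carbon), so the name ends in -one.
Choose the numbering such that numbering from this end puts the carbonyl group at C-2 rather than C-5.
This places the carbonyl at C-2; a methyl group at C-4.
Putting it together: 4-methylhexan-2-one.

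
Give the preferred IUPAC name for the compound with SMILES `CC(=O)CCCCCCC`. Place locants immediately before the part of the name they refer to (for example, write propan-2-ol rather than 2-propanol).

nonan-2-one

The longest chain bearing the carbonyl is 9 carbons long (nonane).
A ketone (C=O on an internal carbon) is the principal characteristic group, giving the suffix -one.
The numbering direction is chosen so that numbering from this end puts the carbonyl group at C-2 rather than C-8.
With this numbering: the carbonyl at C-2.
Putting it together: nonan-2-one.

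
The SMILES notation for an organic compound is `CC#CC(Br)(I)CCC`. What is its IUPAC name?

4-bromo-4-iodohept-2-yne

The longest chain bearing the multiple bond is 7 carbons long (heptane).
There is one C≡C triple bond, indicated by the ending -yne.
Number the chain so that numbering from this end puts the triple bond at C-2 rather than C-5.
With this numbering: the triple bond between C-2 and C-3; a bromo group at C-4; an iodo group at C-4.
Substituent prefixes are cited in alphabetical order (multiplying prefixes like di-/tri- are ignored for ordering).
The name is 4-bromo-4-iodohept-2-yne.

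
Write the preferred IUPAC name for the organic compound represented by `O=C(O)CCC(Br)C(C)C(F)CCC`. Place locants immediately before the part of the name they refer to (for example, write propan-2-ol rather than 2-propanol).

4-bromo-6-fluoro-5-methylnonanoic acid

The longest chain bearing the –COOH group is 9 carbons long (nonane).
A carboxylic acid (terminal –COOH) is the principal characteristic group, giving the suffix -oic acid.
Choose the numbering such that the carboxylic acid carbon is C-1 by definition.
With this numbering: a bromo group at C-4; a fluoro group at C-6; a methyl group at C-5.
Substituent prefixes are cited in alphabetical order (multiplying prefixes like di-/tri- are ignored for ordering).
Assembling the pieces gives 4-bromo-6-fluoro-5-methylnonanoic acid.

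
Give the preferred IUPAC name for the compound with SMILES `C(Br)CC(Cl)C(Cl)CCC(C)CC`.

1-bromo-3,4-dichloro-7-methylnonane

The longest continuous carbon chain has 9 atoms, so the parent hydride is nonane.
Number the chain so that the substituent locant set {1,3,4,7} is lower than {3,6,7,9} at the first point of difference.
That gives a bromo group at C-1; chloro groups at C-3 and C-4; a methyl group at C-7.
Prefixes are listed alphabetically: bromo, chloro, methyl.
The name is 1-bromo-3,4-dichloro-7-methylnonane.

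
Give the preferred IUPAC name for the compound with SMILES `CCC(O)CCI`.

The longest chain bearing the –OH group is 5 carbons long (pentane).
An alcohol (–OH) is the principal characteristic group, giving the suffix -ol.
Choose the numbering such that the substituent locant set {1} is lower than {5} at the first point of difference.
This places the hydroxyl at C-3; an iodo group at C-1.
The name is 1-iodopentan-3-ol.

1-iodopentan-3-ol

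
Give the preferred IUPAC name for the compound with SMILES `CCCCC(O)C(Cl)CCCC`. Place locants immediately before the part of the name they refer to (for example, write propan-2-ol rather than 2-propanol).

Counting along the main chain through the –OH group gives 10 carbons: the parent is decane.
The highest-priority functional group is an alcohol (–OH), so the name ends in -ol.
Choose the numbering such that numbering from this end puts the hydroxyl group at C-5 rather than C-6.
That gives the hydroxyl at C-5; a chloro group at C-6.
Assembling the pieces gives 6-chlorodecan-5-ol.

6-chlorodecan-5-ol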